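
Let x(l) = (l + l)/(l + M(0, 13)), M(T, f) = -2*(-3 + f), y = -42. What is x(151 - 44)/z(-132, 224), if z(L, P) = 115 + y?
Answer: 214/6351 ≈ 0.033695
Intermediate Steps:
M(T, f) = 6 - 2*f
z(L, P) = 73 (z(L, P) = 115 - 42 = 73)
x(l) = 2*l/(-20 + l) (x(l) = (l + l)/(l + (6 - 2*13)) = (2*l)/(l + (6 - 26)) = (2*l)/(l - 20) = (2*l)/(-20 + l) = 2*l/(-20 + l))
x(151 - 44)/z(-132, 224) = (2*(151 - 44)/(-20 + (151 - 44)))/73 = (2*107/(-20 + 107))*(1/73) = (2*107/87)*(1/73) = (2*107*(1/87))*(1/73) = (214/87)*(1/73) = 214/6351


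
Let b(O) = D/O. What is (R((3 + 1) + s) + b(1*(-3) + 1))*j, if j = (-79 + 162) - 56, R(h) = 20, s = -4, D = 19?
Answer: 567/2 ≈ 283.50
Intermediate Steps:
b(O) = 19/O
j = 27 (j = 83 - 56 = 27)
(R((3 + 1) + s) + b(1*(-3) + 1))*j = (20 + 19/(1*(-3) + 1))*27 = (20 + 19/(-3 + 1))*27 = (20 + 19/(-2))*27 = (20 + 19*(-½))*27 = (20 - 19/2)*27 = (21/2)*27 = 567/2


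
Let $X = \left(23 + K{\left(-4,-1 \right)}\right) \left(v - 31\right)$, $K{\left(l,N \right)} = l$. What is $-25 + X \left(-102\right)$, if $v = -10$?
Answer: $79433$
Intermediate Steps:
$X = -779$ ($X = \left(23 - 4\right) \left(-10 - 31\right) = 19 \left(-41\right) = -779$)
$-25 + X \left(-102\right) = -25 - -79458 = -25 + 79458 = 79433$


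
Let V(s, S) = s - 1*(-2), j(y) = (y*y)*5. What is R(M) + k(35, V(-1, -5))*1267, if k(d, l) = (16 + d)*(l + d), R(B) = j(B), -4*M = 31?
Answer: 37224197/16 ≈ 2.3265e+6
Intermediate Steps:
j(y) = 5*y**2 (j(y) = y**2*5 = 5*y**2)
M = -31/4 (M = -1/4*31 = -31/4 ≈ -7.7500)
R(B) = 5*B**2
V(s, S) = 2 + s (V(s, S) = s + 2 = 2 + s)
k(d, l) = (16 + d)*(d + l)
R(M) + k(35, V(-1, -5))*1267 = 5*(-31/4)**2 + (35**2 + 16*35 + 16*(2 - 1) + 35*(2 - 1))*1267 = 5*(961/16) + (1225 + 560 + 16*1 + 35*1)*1267 = 4805/16 + (1225 + 560 + 16 + 35)*1267 = 4805/16 + 1836*1267 = 4805/16 + 2326212 = 37224197/16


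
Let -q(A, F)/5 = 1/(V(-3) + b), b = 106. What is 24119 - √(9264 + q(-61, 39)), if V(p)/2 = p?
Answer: 24119 - √926395/10 ≈ 24023.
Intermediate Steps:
V(p) = 2*p
q(A, F) = -1/20 (q(A, F) = -5/(2*(-3) + 106) = -5/(-6 + 106) = -5/100 = -5*1/100 = -1/20)
24119 - √(9264 + q(-61, 39)) = 24119 - √(9264 - 1/20) = 24119 - √(185279/20) = 24119 - √926395/10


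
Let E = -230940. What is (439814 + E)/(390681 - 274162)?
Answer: 208874/116519 ≈ 1.7926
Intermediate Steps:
(439814 + E)/(390681 - 274162) = (439814 - 230940)/(390681 - 274162) = 208874/116519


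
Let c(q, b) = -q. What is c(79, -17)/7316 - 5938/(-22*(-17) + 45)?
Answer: -43475509/3065404 ≈ -14.183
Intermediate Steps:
c(79, -17)/7316 - 5938/(-22*(-17) + 45) = -1*79/7316 - 5938/(-22*(-17) + 45) = -79*1/7316 - 5938/(374 + 45) = -79/7316 - 5938/419 = -43475509/3065404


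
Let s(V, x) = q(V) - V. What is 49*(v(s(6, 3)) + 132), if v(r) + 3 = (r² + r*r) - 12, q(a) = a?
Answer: 5733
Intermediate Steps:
s(V, x) = 0 (s(V, x) = V - V = 0)
v(r) = -15 + 2*r² (v(r) = -3 + ((r² + r*r) - 12) = -3 + ((r² + r²) - 12) = -3 + (2*r² - 12) = -3 + (-12 + 2*r²) = -15 + 2*r²)
49*(v(s(6, 3)) + 132) = 49*((-15 + 2*0²) + 132) = 49*((-15 + 2*0) + 132) = 49*((-15 + 0) + 132) = 49*(-15 + 132) = 49*117 = 5733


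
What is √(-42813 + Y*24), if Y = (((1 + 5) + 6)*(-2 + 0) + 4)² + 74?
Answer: 3*I*√3493 ≈ 177.3*I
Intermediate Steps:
Y = 474 (Y = ((6 + 6)*(-2) + 4)² + 74 = (12*(-2) + 4)² + 74 = (-24 + 4)² + 74 = (-20)² + 74 = 400 + 74 = 474)
√(-42813 + Y*24) = √(-42813 + 474*24) = √(-42813 + 11376) = √(-31437) = 3*I*√3493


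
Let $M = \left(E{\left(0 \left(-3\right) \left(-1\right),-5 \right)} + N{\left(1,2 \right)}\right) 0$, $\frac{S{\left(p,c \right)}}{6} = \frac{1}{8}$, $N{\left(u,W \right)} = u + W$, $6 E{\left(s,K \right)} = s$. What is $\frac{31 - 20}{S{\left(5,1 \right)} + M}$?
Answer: $\frac{44}{3} \approx 14.667$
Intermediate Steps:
$E{\left(s,K \right)} = \frac{s}{6}$
$N{\left(u,W \right)} = W + u$
$S{\left(p,c \right)} = \frac{3}{4}$ ($S{\left(p,c \right)} = \frac{6}{8} = 6 \cdot \frac{1}{8} = \frac{3}{4}$)
$M = 0$ ($M = \left(\frac{0 \left(-3\right) \left(-1\right)}{6} + \left(2 + 1\right)\right) 0 = \left(\frac{0 \left(-1\right)}{6} + 3\right) 0 = \left(\frac{1}{6} \cdot 0 + 3\right) 0 = \left(0 + 3\right) 0 = 3 \cdot 0 = 0$)
$\frac{31 - 20}{S{\left(5,1 \right)} + M} = \frac{31 - 20}{\frac{3}{4} + 0} = \frac{11}{\frac{3}{4}} = 11 \cdot \frac{4}{3} = \frac{44}{3}$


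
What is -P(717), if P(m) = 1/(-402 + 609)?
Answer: -1/207 ≈ -0.0048309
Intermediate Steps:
P(m) = 1/207
-P(717) = -1*1/207 = -1/207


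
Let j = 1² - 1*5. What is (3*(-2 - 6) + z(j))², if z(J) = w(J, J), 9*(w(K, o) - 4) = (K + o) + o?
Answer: 4096/9 ≈ 455.11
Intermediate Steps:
w(K, o) = 4 + K/9 + 2*o/9 (w(K, o) = 4 + ((K + o) + o)/9 = 4 + (K + 2*o)/9 = 4 + (K/9 + 2*o/9) = 4 + K/9 + 2*o/9)
j = -4 (j = 1 - 5 = -4)
z(J) = 4 + J/3 (z(J) = 4 + J/9 + 2*J/9 = 4 + J/3)
(3*(-2 - 6) + z(j))² = (3*(-2 - 6) + (4 + (⅓)*(-4)))² = (3*(-8) + (4 - 4/3))² = (-24 + 8/3)² = (-64/3)² = 4096/9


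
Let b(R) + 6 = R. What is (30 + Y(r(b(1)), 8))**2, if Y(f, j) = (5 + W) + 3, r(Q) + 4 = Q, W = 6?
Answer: 1936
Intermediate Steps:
b(R) = -6 + R
r(Q) = -4 + Q
Y(f, j) = 14 (Y(f, j) = (5 + 6) + 3 = 11 + 3 = 14)
(30 + Y(r(b(1)), 8))**2 = (30 + 14)**2 = 44**2 = 1936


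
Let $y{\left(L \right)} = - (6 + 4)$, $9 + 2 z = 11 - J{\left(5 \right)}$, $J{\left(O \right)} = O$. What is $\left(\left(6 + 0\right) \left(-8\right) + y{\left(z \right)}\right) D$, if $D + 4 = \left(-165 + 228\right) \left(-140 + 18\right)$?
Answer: $446020$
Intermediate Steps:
$z = - \frac{3}{2}$ ($z = - \frac{9}{2} + \frac{11 - 5}{2} = - \frac{9}{2} + \frac{1}{2} \cdot 6 = - \frac{9}{2} + 3 = - \frac{3}{2} \approx -1.5$)
$D = -7690$ ($D = -4 + \left(-165 + 228\right) \left(-140 + 18\right) = -4 + 63 \left(-122\right) = -4 - 7686 = -7690$)
$y{\left(L \right)} = -10$ ($y{\left(L \right)} = \left(-1\right) 10 = -10$)
$\left(\left(6 + 0\right) \left(-8\right) + y{\left(z \right)}\right) D = \left(\left(6 + 0\right) \left(-8\right) - 10\right) \left(-7690\right) = \left(6 \left(-8\right) - 10\right) \left(-7690\right) = \left(-48 - 10\right) \left(-7690\right) = \left(-58\right) \left(-7690\right) = 446020$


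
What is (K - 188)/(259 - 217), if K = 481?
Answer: 293/42 ≈ 6.9762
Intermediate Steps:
(K - 188)/(259 - 217) = (481 - 188)/(259 - 217) = 293/42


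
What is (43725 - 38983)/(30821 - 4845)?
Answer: 2371/12988 ≈ 0.18255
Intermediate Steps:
(43725 - 38983)/(30821 - 4845) = 4742/25976 = 4742*(1/25976) = 2371/12988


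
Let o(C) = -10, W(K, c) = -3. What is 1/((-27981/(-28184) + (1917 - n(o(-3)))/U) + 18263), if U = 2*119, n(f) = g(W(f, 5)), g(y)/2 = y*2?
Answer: 3353896/61282715855 ≈ 5.4728e-5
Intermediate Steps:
g(y) = 4*y (g(y) = 2*(y*2) = 2*(2*y) = 4*y)
n(f) = -12 (n(f) = 4*(-3) = -12)
U = 238
1/((-27981/(-28184) + (1917 - n(o(-3)))/U) + 18263) = 1/((-27981/(-28184) + (1917 - 1*(-12))/238) + 18263) = 1/((-27981*(-1/28184) + (1917 + 12)*(1/238)) + 18263) = 1/((27981/28184 + 1929*(1/238)) + 18263) = 1/((27981/28184 + 1929/238) + 18263) = 1/(30513207/3353896 + 18263) = 1/(61282715855/3353896) = 3353896/61282715855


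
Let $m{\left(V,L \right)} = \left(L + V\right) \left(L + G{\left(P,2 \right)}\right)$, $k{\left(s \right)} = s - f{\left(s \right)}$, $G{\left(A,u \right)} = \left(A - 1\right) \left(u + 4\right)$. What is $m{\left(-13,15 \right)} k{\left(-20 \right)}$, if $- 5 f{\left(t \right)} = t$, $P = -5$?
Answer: $1008$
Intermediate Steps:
$f{\left(t \right)} = - \frac{t}{5}$
$G{\left(A,u \right)} = \left(-1 + A\right) \left(4 + u\right)$
$k{\left(s \right)} = \frac{6 s}{5}$ ($k{\left(s \right)} = s - - \frac{s}{5} = s + \frac{s}{5} = \frac{6 s}{5}$)
$m{\left(V,L \right)} = \left(-36 + L\right) \left(L + V\right)$ ($m{\left(V,L \right)} = \left(L + V\right) \left(L - 36\right) = \left(L + V\right) \left(-36 + L\right) = \left(-36 + L\right) \left(L + V\right)$)
$m{\left(-13,15 \right)} k{\left(-20 \right)} = \left(15^{2} - 540 - -468 + 15 \left(-13\right)\right) \frac{6}{5} \left(-20\right) = \left(225 - 540 + 468 - 195\right) \left(-24\right) = \left(-42\right) \left(-24\right) = 1008$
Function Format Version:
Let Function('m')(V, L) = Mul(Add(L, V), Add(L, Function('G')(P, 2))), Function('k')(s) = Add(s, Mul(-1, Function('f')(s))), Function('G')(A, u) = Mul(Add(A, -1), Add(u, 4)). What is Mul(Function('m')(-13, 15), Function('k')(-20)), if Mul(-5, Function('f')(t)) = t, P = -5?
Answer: 1008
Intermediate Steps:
Function('f')(t) = Mul(Rational(-1, 5), t)
Function('G')(A, u) = Mul(Add(-1, A), Add(4, u))
Function('k')(s) = Mul(Rational(6, 5), s) (Function('k')(s) = Add(s, Mul(-1, Mul(Rational(-1, 5), s))) = Add(s, Mul(Rational(1, 5), s)) = Mul(Rational(6, 5), s))
Function('m')(V, L) = Mul(Add(-36, L), Add(L, V)) (Function('m')(V, L) = Mul(Add(L, V), Add(L, Add(-4, Mul(-1, 2), Mul(4, -5), Mul(-5, 2)))) = Mul(Add(L, V), Add(L, Add(-4, -2, -20, -10))) = Mul(Add(L, V), Add(L, -36)) = Mul(Add(L, V), Add(-36, L)) = Mul(Add(-36, L), Add(L, V)))
Mul(Function('m')(-13, 15), Function('k')(-20)) = Mul(Add(Pow(15, 2), Mul(-36, 15), Mul(-36, -13), Mul(15, -13)), Mul(Rational(6, 5), -20)) = Mul(Add(225, -540, 468, -195), -24) = Mul(-42, -24) = 1008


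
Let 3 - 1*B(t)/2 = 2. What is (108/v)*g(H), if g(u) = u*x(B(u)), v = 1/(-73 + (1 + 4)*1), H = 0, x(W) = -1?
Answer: 0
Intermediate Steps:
B(t) = 2 (B(t) = 6 - 2*2 = 6 - 4 = 2)
v = -1/68 (v = 1/(-73 + 5*1) = 1/(-73 + 5) = 1/(-68) = -1/68 ≈ -0.014706)
g(u) = -u (g(u) = u*(-1) = -u)
(108/v)*g(H) = (108/(-1/68))*(-1*0) = (108*(-68))*0 = -7344*0 = 0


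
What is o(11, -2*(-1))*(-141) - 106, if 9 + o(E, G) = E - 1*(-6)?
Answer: -1234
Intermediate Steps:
o(E, G) = -3 + E (o(E, G) = -9 + (E - 1*(-6)) = -9 + (E + 6) = -9 + (6 + E) = -3 + E)
o(11, -2*(-1))*(-141) - 106 = (-3 + 11)*(-141) - 106 = 8*(-141) - 106 = -1128 - 106 = -1234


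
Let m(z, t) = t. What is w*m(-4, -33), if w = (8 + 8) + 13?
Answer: -957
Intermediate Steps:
w = 29 (w = 16 + 13 = 29)
w*m(-4, -33) = 29*(-33) = -957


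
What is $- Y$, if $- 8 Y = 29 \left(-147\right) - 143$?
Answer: $- \frac{2203}{4} \approx -550.75$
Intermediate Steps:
$Y = \frac{2203}{4}$ ($Y = - \frac{29 \left(-147\right) - 143}{8} = - \frac{-4263 - 143}{8} = \left(- \frac{1}{8}\right) \left(-4406\right) = \frac{2203}{4} \approx 550.75$)
$- Y = \left(-1\right) \frac{2203}{4} = - \frac{2203}{4}$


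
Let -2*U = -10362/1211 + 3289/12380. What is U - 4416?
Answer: -132286635179/29984360 ≈ -4411.9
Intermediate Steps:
U = 124298581/29984360 (U = -(-10362/1211 + 3289/12380)/2 = -½*(-124298581/14992180) = 124298581/29984360 ≈ 4.1454)
U - 4416 = 124298581/29984360 - 4416 = -132286635179/29984360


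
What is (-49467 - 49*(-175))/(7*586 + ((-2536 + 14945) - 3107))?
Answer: -10223/3351 ≈ -3.0507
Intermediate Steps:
(-49467 - 49*(-175))/(7*586 + ((-2536 + 14945) - 3107)) = (-49467 + 8575)/(4102 + (12409 - 3107)) = -40892/(4102 + 9302) = -40892/13404 = -40892*1/13404 = -10223/3351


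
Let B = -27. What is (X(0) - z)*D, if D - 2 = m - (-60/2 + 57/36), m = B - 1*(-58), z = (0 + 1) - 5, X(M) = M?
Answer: 737/3 ≈ 245.67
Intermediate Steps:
z = -4 (z = 1 - 5 = -4)
m = 31 (m = -27 - 1*(-58) = -27 + 58 = 31)
D = 737/12 (D = 2 + (31 - (-60/2 + 57/36)) = 2 + (31 - (-60*1/2 + 57*(1/36))) = 2 + (31 - (-30 + 19/12)) = 2 + (31 - 1*(-341/12)) = 2 + (31 + 341/12) = 2 + 713/12 = 737/12 ≈ 61.417)
(X(0) - z)*D = (0 - 1*(-4))*(737/12) = (0 + 4)*(737/12) = 4*(737/12) = 737/3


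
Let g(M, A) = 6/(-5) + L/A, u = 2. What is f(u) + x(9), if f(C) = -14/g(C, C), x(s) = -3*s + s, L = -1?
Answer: -166/17 ≈ -9.7647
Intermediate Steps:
g(M, A) = -6/5 - 1/A (g(M, A) = 6/(-5) - 1/A = 6*(-⅕) - 1/A = -6/5 - 1/A)
x(s) = -2*s
f(C) = -14/(-6/5 - 1/C)
f(u) + x(9) = 70*2/(5 + 6*2) - 2*9 = 70*2/(5 + 12) - 18 = 70*2/17 - 18 = 70*2*(1/17) - 18 = 140/17 - 18 = -166/17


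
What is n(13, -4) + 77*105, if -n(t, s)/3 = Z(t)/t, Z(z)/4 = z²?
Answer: 7929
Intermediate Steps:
Z(z) = 4*z²
n(t, s) = -12*t (n(t, s) = -3*4*t²/t = -12*t)
n(13, -4) + 77*105 = -12*13 + 77*105 = -156 + 8085 = 7929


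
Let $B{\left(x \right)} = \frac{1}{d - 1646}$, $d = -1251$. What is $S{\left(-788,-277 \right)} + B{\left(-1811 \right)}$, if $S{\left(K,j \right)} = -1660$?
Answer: $- \frac{4809021}{2897} \approx -1660.0$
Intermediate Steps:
$B{\left(x \right)} = - \frac{1}{2897}$ ($B{\left(x \right)} = \frac{1}{-1251 - 1646} = \frac{1}{-2897} = - \frac{1}{2897}$)
$S{\left(-788,-277 \right)} + B{\left(-1811 \right)} = -1660 - \frac{1}{2897} = - \frac{4809021}{2897}$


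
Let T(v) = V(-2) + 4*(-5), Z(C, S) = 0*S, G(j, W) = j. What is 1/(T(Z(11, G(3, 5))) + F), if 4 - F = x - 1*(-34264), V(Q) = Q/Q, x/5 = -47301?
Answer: 1/202226 ≈ 4.9450e-6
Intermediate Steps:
x = -236505 (x = 5*(-47301) = -236505)
V(Q) = 1
Z(C, S) = 0
T(v) = -19 (T(v) = 1 + 4*(-5) = 1 - 20 = -19)
F = 202245 (F = 4 - (-236505 - 1*(-34264)) = 4 - (-236505 + 34264) = 4 - 1*(-202241) = 4 + 202241 = 202245)
1/(T(Z(11, G(3, 5))) + F) = 1/(-19 + 202245) = 1/202226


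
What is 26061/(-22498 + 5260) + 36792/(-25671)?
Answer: -8517859/2892266 ≈ -2.9450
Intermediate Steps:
26061/(-22498 + 5260) + 36792/(-25671) = 26061/(-17238) + 36792*(-1/25671) = 26061*(-1/17238) - 12264/8557 = -511/338 - 12264/8557 = -8517859/2892266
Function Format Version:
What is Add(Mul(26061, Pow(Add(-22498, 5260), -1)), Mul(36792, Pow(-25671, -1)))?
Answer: Rational(-8517859, 2892266) ≈ -2.9450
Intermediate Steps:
Add(Mul(26061, Pow(Add(-22498, 5260), -1)), Mul(36792, Pow(-25671, -1))) = Add(Mul(26061, Pow(-17238, -1)), Mul(36792, Rational(-1, 25671))) = Add(Mul(26061, Rational(-1, 17238)), Rational(-12264, 8557)) = Add(Rational(-511, 338), Rational(-12264, 8557)) = Rational(-8517859, 2892266)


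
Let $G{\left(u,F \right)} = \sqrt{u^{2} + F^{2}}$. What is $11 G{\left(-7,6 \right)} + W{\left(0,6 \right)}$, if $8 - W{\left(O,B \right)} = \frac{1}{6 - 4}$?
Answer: $\frac{15}{2} + 11 \sqrt{85} \approx 108.92$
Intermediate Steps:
$W{\left(O,B \right)} = \frac{15}{2}$ ($W{\left(O,B \right)} = 8 - \frac{1}{6 - 4} = 8 - \frac{1}{2} = \frac{15}{2}$)
$G{\left(u,F \right)} = \sqrt{F^{2} + u^{2}}$
$11 G{\left(-7,6 \right)} + W{\left(0,6 \right)} = 11 \sqrt{6^{2} + \left(-7\right)^{2}} + \frac{15}{2} = 11 \sqrt{36 + 49} + \frac{15}{2} = 11 \sqrt{85} + \frac{15}{2} = \frac{15}{2} + 11 \sqrt{85}$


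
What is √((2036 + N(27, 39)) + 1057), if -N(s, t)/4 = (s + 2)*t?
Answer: 3*I*√159 ≈ 37.829*I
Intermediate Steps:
N(s, t) = -4*t*(2 + s) (N(s, t) = -4*(s + 2)*t = -4*(2 + s)*t = -4*t*(2 + s))
√((2036 + N(27, 39)) + 1057) = √((2036 - 4*39*(2 + 27)) + 1057) = √((2036 - 4*39*29) + 1057) = √((2036 - 4524) + 1057) = √(-2488 + 1057) = √(-1431) = 3*I*√159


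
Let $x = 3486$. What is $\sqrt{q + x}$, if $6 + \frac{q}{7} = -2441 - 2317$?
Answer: $3 i \sqrt{3318} \approx 172.81 i$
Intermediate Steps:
$q = -33348$ ($q = -42 + 7 \left(-2441 - 2317\right) = -42 + 7 \left(-4758\right) = -42 - 33306 = -33348$)
$\sqrt{q + x} = \sqrt{-33348 + 3486} = \sqrt{-29862} = 3 i \sqrt{3318}$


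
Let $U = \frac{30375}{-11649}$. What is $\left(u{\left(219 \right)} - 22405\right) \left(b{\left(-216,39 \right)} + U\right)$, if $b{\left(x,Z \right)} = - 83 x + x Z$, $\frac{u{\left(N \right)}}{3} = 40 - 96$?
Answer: $- \frac{832806162711}{3883} \approx -2.1448 \cdot 10^{8}$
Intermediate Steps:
$u{\left(N \right)} = -168$ ($u{\left(N \right)} = 3 \left(40 - 96\right) = 3 \left(-56\right) = -168$)
$U = - \frac{10125}{3883}$ ($U = 30375 \left(- \frac{1}{11649}\right) = - \frac{10125}{3883} \approx -2.6075$)
$b{\left(x,Z \right)} = - 83 x + Z x$
$\left(u{\left(219 \right)} - 22405\right) \left(b{\left(-216,39 \right)} + U\right) = \left(-168 - 22405\right) \left(- 216 \left(-83 + 39\right) - \frac{10125}{3883}\right) = - 22573 \left(\left(-216\right) \left(-44\right) - \frac{10125}{3883}\right) = - 22573 \left(9504 - \frac{10125}{3883}\right) = \left(-22573\right) \frac{36893907}{3883} = - \frac{832806162711}{3883}$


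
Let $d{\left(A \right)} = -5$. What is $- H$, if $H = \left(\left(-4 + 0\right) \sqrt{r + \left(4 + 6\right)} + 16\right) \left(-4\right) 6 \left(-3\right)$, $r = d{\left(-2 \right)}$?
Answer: $-1152 + 288 \sqrt{5} \approx -508.01$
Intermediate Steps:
$r = -5$
$H = 1152 - 288 \sqrt{5}$ ($H = \left(\left(-4 + 0\right) \sqrt{-5 + \left(4 + 6\right)} + 16\right) \left(-4\right) 6 \left(-3\right) = \left(- 4 \sqrt{-5 + 10} + 16\right) \left(\left(-24\right) \left(-3\right)\right) = \left(- 4 \sqrt{5} + 16\right) 72 = \left(16 - 4 \sqrt{5}\right) 72 = 1152 - 288 \sqrt{5} \approx 508.01$)
$- H = - (1152 - 288 \sqrt{5}) = -1152 + 288 \sqrt{5}$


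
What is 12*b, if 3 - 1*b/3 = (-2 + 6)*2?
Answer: -180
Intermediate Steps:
b = -15 (b = 9 - 3*(-2 + 6)*2 = 9 - 12*2 = 9 - 3*8 = 9 - 24 = -15)
12*b = 12*(-15) = -180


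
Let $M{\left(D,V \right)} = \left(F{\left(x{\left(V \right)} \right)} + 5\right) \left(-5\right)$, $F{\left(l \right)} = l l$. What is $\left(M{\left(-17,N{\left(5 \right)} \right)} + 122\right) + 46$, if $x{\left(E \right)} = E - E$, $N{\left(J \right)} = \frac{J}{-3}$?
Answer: $143$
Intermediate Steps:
$N{\left(J \right)} = - \frac{J}{3}$ ($N{\left(J \right)} = J \left(- \frac{1}{3}\right) = - \frac{J}{3}$)
$x{\left(E \right)} = 0$
$F{\left(l \right)} = l^{2}$
$M{\left(D,V \right)} = -25$ ($M{\left(D,V \right)} = \left(0^{2} + 5\right) \left(-5\right) = \left(0 + 5\right) \left(-5\right) = 5 \left(-5\right) = -25$)
$\left(M{\left(-17,N{\left(5 \right)} \right)} + 122\right) + 46 = \left(-25 + 122\right) + 46 = 97 + 46 = 143$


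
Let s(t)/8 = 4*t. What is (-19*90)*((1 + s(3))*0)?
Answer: 0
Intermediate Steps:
s(t) = 32*t (s(t) = 8*(4*t) = 32*t)
(-19*90)*((1 + s(3))*0) = (-19*90)*((1 + 32*3)*0) = -1710*(1 + 96)*0 = -165870*0 = -1710*0 = 0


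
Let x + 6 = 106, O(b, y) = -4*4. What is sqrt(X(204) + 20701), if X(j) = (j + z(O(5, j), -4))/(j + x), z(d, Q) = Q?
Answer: 3*sqrt(3321466)/38 ≈ 143.88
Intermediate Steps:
O(b, y) = -16
x = 100 (x = -6 + 106 = 100)
X(j) = (-4 + j)/(100 + j) (X(j) = (j - 4)/(j + 100) = (-4 + j)/(100 + j))
sqrt(X(204) + 20701) = sqrt((-4 + 204)/(100 + 204) + 20701) = sqrt(200/304 + 20701) = sqrt((1/304)*200 + 20701) = sqrt(25/38 + 20701) = sqrt(786663/38) = 3*sqrt(3321466)/38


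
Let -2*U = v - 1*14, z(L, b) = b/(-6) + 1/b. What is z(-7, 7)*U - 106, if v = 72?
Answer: -3205/42 ≈ -76.310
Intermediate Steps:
z(L, b) = 1/b - b/6 (z(L, b) = b*(-⅙) + 1/b = -b/6 + 1/b = 1/b - b/6)
U = -29 (U = -(72 - 1*14)/2 = -(72 - 14)/2 = -½*58 = -29)
z(-7, 7)*U - 106 = (1/7 - ⅙*7)*(-29) - 106 = (⅐ - 7/6)*(-29) - 106 = -43/42*(-29) - 106 = 1247/42 - 106 = -3205/42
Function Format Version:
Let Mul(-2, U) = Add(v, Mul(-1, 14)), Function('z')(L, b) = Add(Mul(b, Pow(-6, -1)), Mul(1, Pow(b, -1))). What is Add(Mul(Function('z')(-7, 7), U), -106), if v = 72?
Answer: Rational(-3205, 42) ≈ -76.310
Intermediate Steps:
Function('z')(L, b) = Add(Pow(b, -1), Mul(Rational(-1, 6), b)) (Function('z')(L, b) = Add(Mul(b, Rational(-1, 6)), Pow(b, -1)) = Add(Mul(Rational(-1, 6), b), Pow(b, -1)) = Add(Pow(b, -1), Mul(Rational(-1, 6), b)))
U = -29 (U = Mul(Rational(-1, 2), Add(72, Mul(-1, 14))) = Mul(Rational(-1, 2), Add(72, -14)) = Mul(Rational(-1, 2), 58) = -29)
Add(Mul(Function('z')(-7, 7), U), -106) = Add(Mul(Add(Pow(7, -1), Mul(Rational(-1, 6), 7)), -29), -106) = Add(Mul(Add(Rational(1, 7), Rational(-7, 6)), -29), -106) = Add(Mul(Rational(-43, 42), -29), -106) = Add(Rational(1247, 42), -106) = Rational(-3205, 42)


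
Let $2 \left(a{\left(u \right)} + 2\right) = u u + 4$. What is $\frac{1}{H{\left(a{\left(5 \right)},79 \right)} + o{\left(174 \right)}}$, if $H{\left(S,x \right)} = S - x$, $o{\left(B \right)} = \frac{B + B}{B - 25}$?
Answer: $- \frac{298}{19121} \approx -0.015585$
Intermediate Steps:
$o{\left(B \right)} = \frac{2 B}{-25 + B}$
$a{\left(u \right)} = \frac{u^{2}}{2}$ ($a{\left(u \right)} = -2 + \frac{u u + 4}{2} = -2 + \frac{u^{2} + 4}{2} = -2 + \frac{4 + u^{2}}{2} = -2 + \left(2 + \frac{u^{2}}{2}\right) = \frac{u^{2}}{2}$)
$\frac{1}{H{\left(a{\left(5 \right)},79 \right)} + o{\left(174 \right)}} = \frac{1}{\left(\frac{5^{2}}{2} - 79\right) + 2 \cdot 174 \frac{1}{-25 + 174}} = \frac{1}{\left(\frac{1}{2} \cdot 25 - 79\right) + 2 \cdot 174 \cdot \frac{1}{149}} = \frac{1}{\left(\frac{25}{2} - 79\right) + 2 \cdot 174 \cdot \frac{1}{149}} = \frac{1}{- \frac{133}{2} + \frac{348}{149}} = \frac{1}{- \frac{19121}{298}} = - \frac{298}{19121}$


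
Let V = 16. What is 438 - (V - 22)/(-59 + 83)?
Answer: 1753/4 ≈ 438.25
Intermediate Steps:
438 - (V - 22)/(-59 + 83) = 438 - (16 - 22)/(-59 + 83) = 438 - (-6)/24 = 438 - 1*(-1/4) = 438 + 1/4 = 1753/4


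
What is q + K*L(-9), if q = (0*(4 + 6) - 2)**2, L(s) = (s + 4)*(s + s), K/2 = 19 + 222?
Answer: 43384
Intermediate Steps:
K = 482 (K = 2*(19 + 222) = 2*241 = 482)
L(s) = 2*s*(4 + s) (L(s) = (4 + s)*(2*s) = 2*s*(4 + s))
q = 4 (q = (0*10 - 2)**2 = (0 - 2)**2 = (-2)**2 = 4)
q + K*L(-9) = 4 + 482*(2*(-9)*(4 - 9)) = 4 + 482*(2*(-9)*(-5)) = 4 + 482*90 = 4 + 43380 = 43384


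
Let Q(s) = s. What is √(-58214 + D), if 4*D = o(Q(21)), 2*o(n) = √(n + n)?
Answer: √(-931424 + 2*√42)/4 ≈ 241.27*I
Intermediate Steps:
o(n) = √2*√n/2 (o(n) = √(n + n)/2 = √(2*n)/2 = (√2*√n)/2 = √2*√n/2)
D = √42/8 (D = (√2*√21/2)/4 = (√42/2)/4 = √42/8 ≈ 0.81009)
√(-58214 + D) = √(-58214 + √42/8)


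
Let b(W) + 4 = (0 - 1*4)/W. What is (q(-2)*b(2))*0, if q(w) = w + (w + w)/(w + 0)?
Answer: 0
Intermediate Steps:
b(W) = -4 - 4/W (b(W) = -4 + (0 - 1*4)/W = -4 + (0 - 4)/W = -4 - 4/W)
q(w) = 2 + w (q(w) = w + (2*w)/w = w + 2 = 2 + w)
(q(-2)*b(2))*0 = ((2 - 2)*(-4 - 4/2))*0 = (0*(-4 - 4*½))*0 = (0*(-4 - 2))*0 = (0*(-6))*0 = 0*0 = 0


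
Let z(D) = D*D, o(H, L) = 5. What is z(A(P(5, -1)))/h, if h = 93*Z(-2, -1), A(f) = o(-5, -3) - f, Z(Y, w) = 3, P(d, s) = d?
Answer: 0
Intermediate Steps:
A(f) = 5 - f
z(D) = D²
h = 279 (h = 93*3 = 279)
z(A(P(5, -1)))/h = (5 - 1*5)²/279 = (5 - 5)²*(1/279) = 0²*(1/279) = 0*(1/279) = 0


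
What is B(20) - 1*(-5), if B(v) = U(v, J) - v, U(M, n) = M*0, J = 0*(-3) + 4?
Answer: -15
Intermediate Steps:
J = 4 (J = 0 + 4 = 4)
U(M, n) = 0
B(v) = -v (B(v) = 0 - v = -v)
B(20) - 1*(-5) = -1*20 - 1*(-5) = -20 + 5 = -15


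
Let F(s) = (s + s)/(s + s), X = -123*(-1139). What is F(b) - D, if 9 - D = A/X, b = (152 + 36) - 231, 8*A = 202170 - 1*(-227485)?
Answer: -8536553/1120776 ≈ -7.6166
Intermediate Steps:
X = 140097
A = 429655/8 (A = (202170 - 1*(-227485))/8 = (202170 + 227485)/8 = (⅛)*429655 = 429655/8 ≈ 53707.)
b = -43 (b = 188 - 231 = -43)
D = 9657329/1120776 (D = 9 - 429655/(8*140097) = 9 - 1*429655/1120776 = 9 - 429655/1120776 = 9657329/1120776 ≈ 8.6166)
F(s) = 1 (F(s) = (2*s)/((2*s)) = (2*s)*(1/(2*s)) = 1)
F(b) - D = 1 - 1*9657329/1120776 = 1 - 9657329/1120776 = -8536553/1120776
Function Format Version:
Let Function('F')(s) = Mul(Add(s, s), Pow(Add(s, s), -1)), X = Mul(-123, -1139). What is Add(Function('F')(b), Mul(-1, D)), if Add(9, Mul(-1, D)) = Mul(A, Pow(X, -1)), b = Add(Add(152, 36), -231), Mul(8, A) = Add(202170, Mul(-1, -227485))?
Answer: Rational(-8536553, 1120776) ≈ -7.6166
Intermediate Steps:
X = 140097
A = Rational(429655, 8) (A = Mul(Rational(1, 8), Add(202170, Mul(-1, -227485))) = Mul(Rational(1, 8), Add(202170, 227485)) = Mul(Rational(1, 8), 429655) = Rational(429655, 8) ≈ 53707.)
b = -43 (b = Add(188, -231) = -43)
D = Rational(9657329, 1120776) (D = Add(9, Mul(-1, Mul(Rational(429655, 8), Pow(140097, -1)))) = Add(9, Mul(-1, Mul(Rational(429655, 8), Rational(1, 140097)))) = Add(9, Mul(-1, Rational(429655, 1120776))) = Add(9, Rational(-429655, 1120776)) = Rational(9657329, 1120776) ≈ 8.6166)
Function('F')(s) = 1 (Function('F')(s) = Mul(Mul(2, s), Pow(Mul(2, s), -1)) = Mul(Mul(2, s), Mul(Rational(1, 2), Pow(s, -1))) = 1)
Add(Function('F')(b), Mul(-1, D)) = Add(1, Mul(-1, Rational(9657329, 1120776))) = Add(1, Rational(-9657329, 1120776)) = Rational(-8536553, 1120776)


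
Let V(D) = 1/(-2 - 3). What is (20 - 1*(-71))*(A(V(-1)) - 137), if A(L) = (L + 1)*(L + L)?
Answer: -312403/25 ≈ -12496.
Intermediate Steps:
V(D) = -1/5 (V(D) = 1/(-5) = -1/5)
A(L) = 2*L*(1 + L) (A(L) = (1 + L)*(2*L) = 2*L*(1 + L))
(20 - 1*(-71))*(A(V(-1)) - 137) = (20 - 1*(-71))*(2*(-1/5)*(1 - 1/5) - 137) = (20 + 71)*(2*(-1/5)*(4/5) - 137) = 91*(-8/25 - 137) = 91*(-3433/25) = -312403/25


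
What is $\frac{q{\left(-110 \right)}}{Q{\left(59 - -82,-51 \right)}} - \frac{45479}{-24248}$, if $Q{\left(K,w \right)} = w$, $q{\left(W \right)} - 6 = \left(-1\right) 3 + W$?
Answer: $\frac{701995}{176664} \approx 3.9736$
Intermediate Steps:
$q{\left(W \right)} = 3 + W$ ($q{\left(W \right)} = 6 + \left(\left(-1\right) 3 + W\right) = 6 + \left(-3 + W\right) = 3 + W$)
$\frac{q{\left(-110 \right)}}{Q{\left(59 - -82,-51 \right)}} - \frac{45479}{-24248} = \frac{3 - 110}{-51} - \frac{45479}{-24248} = \left(-107\right) \left(- \frac{1}{51}\right) - - \frac{6497}{3464} = \frac{107}{51} + \frac{6497}{3464} = \frac{701995}{176664}$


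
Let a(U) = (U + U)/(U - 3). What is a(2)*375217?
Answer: -1500868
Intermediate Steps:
a(U) = 2*U/(-3 + U) (a(U) = (2*U)/(-3 + U) = 2*U/(-3 + U))
a(2)*375217 = (2*2/(-3 + 2))*375217 = (2*2/(-1))*375217 = (2*2*(-1))*375217 = -4*375217 = -1500868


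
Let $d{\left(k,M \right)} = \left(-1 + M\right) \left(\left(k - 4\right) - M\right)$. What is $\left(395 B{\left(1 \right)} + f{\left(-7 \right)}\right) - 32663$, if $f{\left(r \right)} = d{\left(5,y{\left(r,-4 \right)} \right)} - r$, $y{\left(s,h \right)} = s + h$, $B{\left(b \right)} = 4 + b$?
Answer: $-30825$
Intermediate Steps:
$y{\left(s,h \right)} = h + s$
$d{\left(k,M \right)} = \left(-1 + M\right) \left(-4 + k - M\right)$ ($d{\left(k,M \right)} = \left(-1 + M\right) \left(\left(-4 + k\right) - M\right) = \left(-1 + M\right) \left(-4 + k - M\right)$)
$f{\left(r \right)} = -9 + r - \left(-4 + r\right)^{2}$ ($f{\left(r \right)} = \left(4 - 5 - \left(-4 + r\right)^{2} - 3 \left(-4 + r\right) + \left(-4 + r\right) 5\right) - r = \left(4 - 5 - \left(-4 + r\right)^{2} - \left(-12 + 3 r\right) + \left(-20 + 5 r\right)\right) - r = \left(-9 - \left(-4 + r\right)^{2} + 2 r\right) - r = -9 + r - \left(-4 + r\right)^{2}$)
$\left(395 B{\left(1 \right)} + f{\left(-7 \right)}\right) - 32663 = \left(395 \left(4 + 1\right) - \left(16 + \left(-4 - 7\right)^{2}\right)\right) - 32663 = \left(395 \cdot 5 - 137\right) - 32663 = \left(1975 - 137\right) - 32663 = 1838 - 32663 = -30825$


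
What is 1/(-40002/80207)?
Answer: -80207/40002 ≈ -2.0051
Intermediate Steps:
1/(-40002/80207) = -80207/40002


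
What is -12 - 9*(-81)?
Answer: 717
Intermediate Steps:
-12 - 9*(-81) = -12 + 729 = 717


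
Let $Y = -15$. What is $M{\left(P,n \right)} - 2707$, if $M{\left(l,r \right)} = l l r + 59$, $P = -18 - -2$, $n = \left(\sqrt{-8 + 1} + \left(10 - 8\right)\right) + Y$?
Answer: $-5976 + 256 i \sqrt{7} \approx -5976.0 + 677.31 i$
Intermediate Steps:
$n = -13 + i \sqrt{7}$ ($n = \left(\sqrt{-8 + 1} + \left(10 - 8\right)\right) - 15 = \left(\sqrt{-7} + \left(10 - 8\right)\right) - 15 = \left(i \sqrt{7} + 2\right) - 15 = \left(2 + i \sqrt{7}\right) - 15 = -13 + i \sqrt{7} \approx -13.0 + 2.6458 i$)
$P = -16$ ($P = -18 + 2 = -16$)
$M{\left(l,r \right)} = 59 + r l^{2}$ ($M{\left(l,r \right)} = l^{2} r + 59 = r l^{2} + 59 = 59 + r l^{2}$)
$M{\left(P,n \right)} - 2707 = \left(59 + \left(-13 + i \sqrt{7}\right) \left(-16\right)^{2}\right) - 2707 = \left(59 + \left(-13 + i \sqrt{7}\right) 256\right) - 2707 = \left(59 - \left(3328 - 256 i \sqrt{7}\right)\right) - 2707 = \left(-3269 + 256 i \sqrt{7}\right) - 2707 = -5976 + 256 i \sqrt{7}$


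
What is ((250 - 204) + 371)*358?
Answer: 149286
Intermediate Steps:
((250 - 204) + 371)*358 = (46 + 371)*358 = 417*358 = 149286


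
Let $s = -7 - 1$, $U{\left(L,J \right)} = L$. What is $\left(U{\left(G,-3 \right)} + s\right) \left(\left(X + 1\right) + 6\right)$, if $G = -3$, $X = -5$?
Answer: $-22$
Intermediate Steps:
$s = -8$
$\left(U{\left(G,-3 \right)} + s\right) \left(\left(X + 1\right) + 6\right) = \left(-3 - 8\right) \left(\left(-5 + 1\right) + 6\right) = - 11 \left(-4 + 6\right) = \left(-11\right) 2 = -22$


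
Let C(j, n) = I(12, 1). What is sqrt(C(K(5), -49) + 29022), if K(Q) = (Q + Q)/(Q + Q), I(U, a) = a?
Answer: sqrt(29023) ≈ 170.36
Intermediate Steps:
K(Q) = 1 (K(Q) = (2*Q)/((2*Q)) = (2*Q)*(1/(2*Q)) = 1)
C(j, n) = 1
sqrt(C(K(5), -49) + 29022) = sqrt(1 + 29022) = sqrt(29023)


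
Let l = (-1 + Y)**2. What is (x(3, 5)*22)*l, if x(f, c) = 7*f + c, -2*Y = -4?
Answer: 572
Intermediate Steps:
Y = 2 (Y = -1/2*(-4) = 2)
l = 1 (l = (-1 + 2)**2 = 1**2 = 1)
x(f, c) = c + 7*f
(x(3, 5)*22)*l = ((5 + 7*3)*22)*1 = ((5 + 21)*22)*1 = (26*22)*1 = 572*1 = 572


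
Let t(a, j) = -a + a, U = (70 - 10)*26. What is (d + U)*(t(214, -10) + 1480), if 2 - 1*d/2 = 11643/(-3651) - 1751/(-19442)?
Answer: 27492714110840/11830457 ≈ 2.3239e+6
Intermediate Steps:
U = 1560 (U = 60*26 = 1560)
t(a, j) = 0
d = 120645263/11830457 (d = 4 - 2*(11643/(-3651) - 1751/(-19442)) = 4 - 2*(11643*(-1/3651) - 1751*(-1/19442)) = 4 - 2*(-3881/1217 + 1751/19442) = 4 - 2*(-73323435/23660914) = 4 + 73323435/11830457 = 120645263/11830457 ≈ 10.198)
(d + U)*(t(214, -10) + 1480) = (120645263/11830457 + 1560)*(0 + 1480) = (18576158183/11830457)*1480 = 27492714110840/11830457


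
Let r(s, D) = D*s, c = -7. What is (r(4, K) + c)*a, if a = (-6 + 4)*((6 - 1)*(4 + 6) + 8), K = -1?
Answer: 1276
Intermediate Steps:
a = -116 (a = -2*(5*10 + 8) = -2*(50 + 8) = -2*58 = -116)
(r(4, K) + c)*a = (-1*4 - 7)*(-116) = (-4 - 7)*(-116) = -11*(-116) = 1276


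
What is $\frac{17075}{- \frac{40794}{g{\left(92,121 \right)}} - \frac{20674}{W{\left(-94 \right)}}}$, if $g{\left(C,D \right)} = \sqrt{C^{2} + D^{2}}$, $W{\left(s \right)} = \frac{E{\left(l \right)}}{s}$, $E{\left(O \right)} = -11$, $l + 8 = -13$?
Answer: $- \frac{2108393868593375}{21814723384428131} + \frac{42141731775 \sqrt{23105}}{43629446768856262} \approx -0.096503$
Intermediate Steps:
$l = -21$ ($l = -8 - 13 = -21$)
$W{\left(s \right)} = - \frac{11}{s}$
$\frac{17075}{- \frac{40794}{g{\left(92,121 \right)}} - \frac{20674}{W{\left(-94 \right)}}} = \frac{17075}{- \frac{40794}{\sqrt{92^{2} + 121^{2}}} - \frac{20674}{\left(-11\right) \frac{1}{-94}}} = \frac{17075}{- \frac{40794}{\sqrt{8464 + 14641}} - \frac{20674}{\left(-11\right) \left(- \frac{1}{94}\right)}} = \frac{17075}{- \frac{40794}{\sqrt{23105}} - \frac{20674}{\frac{11}{94}}} = \frac{17075}{- 40794 \frac{\sqrt{23105}}{23105} - \frac{1943356}{11}} = \frac{17075}{- \frac{40794 \sqrt{23105}}{23105} - \frac{1943356}{11}} = \frac{17075}{- \frac{1943356}{11} - \frac{40794 \sqrt{23105}}{23105}}$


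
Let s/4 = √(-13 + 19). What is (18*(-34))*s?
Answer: -2448*√6 ≈ -5996.4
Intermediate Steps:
s = 4*√6 (s = 4*√(-13 + 19) = 4*√6 ≈ 9.7980)
(18*(-34))*s = (18*(-34))*(4*√6) = -2448*√6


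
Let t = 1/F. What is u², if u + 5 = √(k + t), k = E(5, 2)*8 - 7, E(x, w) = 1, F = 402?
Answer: (2010 - √162006)²/161604 ≈ 15.990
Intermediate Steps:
t = 1/402 ≈ 0.0024876
k = 1 (k = 1*8 - 7 = 8 - 7 = 1)
u = -5 + √162006/402 (u = -5 + √(1 + 1/402) = -5 + √(403/402) = -5 + √162006/402 ≈ -3.9988)
u² = (-5 + √162006/402)²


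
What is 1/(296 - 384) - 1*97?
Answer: -8537/88 ≈ -97.011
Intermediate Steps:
1/(296 - 384) - 1*97 = 1/(-88) - 97 = -1/88 - 97 = -8537/88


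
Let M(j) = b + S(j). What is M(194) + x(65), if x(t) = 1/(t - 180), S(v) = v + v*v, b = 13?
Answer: 4351944/115 ≈ 37843.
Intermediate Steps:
S(v) = v + v**2
M(j) = 13 + j*(1 + j)
x(t) = 1/(-180 + t)
M(194) + x(65) = (13 + 194*(1 + 194)) + 1/(-180 + 65) = (13 + 194*195) + 1/(-115) = (13 + 37830) - 1/115 = 37843 - 1/115 = 4351944/115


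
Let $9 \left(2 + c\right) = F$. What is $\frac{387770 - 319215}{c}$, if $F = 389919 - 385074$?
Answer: $\frac{205665}{1609} \approx 127.82$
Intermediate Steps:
$F = 4845$
$c = \frac{1609}{3}$ ($c = -2 + \frac{1}{9} \cdot 4845 = -2 + \frac{1615}{3} = \frac{1609}{3} \approx 536.33$)
$\frac{387770 - 319215}{c} = \frac{387770 - 319215}{\frac{1609}{3}} = \left(387770 - 319215\right) \frac{3}{1609} = 68555 \cdot \frac{3}{1609} = \frac{205665}{1609}$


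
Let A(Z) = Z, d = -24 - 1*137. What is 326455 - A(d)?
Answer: 326616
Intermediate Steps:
d = -161 (d = -24 - 137 = -161)
326455 - A(d) = 326455 - 1*(-161) = 326455 + 161 = 326616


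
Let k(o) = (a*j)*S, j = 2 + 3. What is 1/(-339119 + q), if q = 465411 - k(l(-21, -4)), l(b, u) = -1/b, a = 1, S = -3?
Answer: 1/126307 ≈ 7.9172e-6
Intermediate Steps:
j = 5
k(o) = -15 (k(o) = (1*5)*(-3) = 5*(-3) = -15)
q = 465426 (q = 465411 - 1*(-15) = 465411 + 15 = 465426)
1/(-339119 + q) = 1/(-339119 + 465426) = 1/126307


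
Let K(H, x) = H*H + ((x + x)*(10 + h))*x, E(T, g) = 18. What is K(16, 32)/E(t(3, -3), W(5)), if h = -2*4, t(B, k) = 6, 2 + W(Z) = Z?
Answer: 2176/9 ≈ 241.78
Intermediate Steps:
W(Z) = -2 + Z
h = -8
K(H, x) = H² + 4*x² (K(H, x) = H*H + ((x + x)*(10 - 8))*x = H² + ((2*x)*2)*x = H² + (4*x)*x = H² + 4*x²)
K(16, 32)/E(t(3, -3), W(5)) = (16² + 4*32²)/18 = (256 + 4*1024)*(1/18) = (256 + 4096)*(1/18) = 4352*(1/18) = 2176/9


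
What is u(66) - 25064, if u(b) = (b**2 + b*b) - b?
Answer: -16418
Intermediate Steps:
u(b) = -b + 2*b**2 (u(b) = (b**2 + b**2) - b = 2*b**2 - b = -b + 2*b**2)
u(66) - 25064 = 66*(-1 + 2*66) - 25064 = 66*(-1 + 132) - 25064 = 66*131 - 25064 = 8646 - 25064 = -16418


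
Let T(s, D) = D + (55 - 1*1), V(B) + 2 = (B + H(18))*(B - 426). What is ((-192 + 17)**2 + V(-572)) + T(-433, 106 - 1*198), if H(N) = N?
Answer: 583477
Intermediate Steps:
V(B) = -2 + (-426 + B)*(18 + B) (V(B) = -2 + (B + 18)*(B - 426) = -2 + (18 + B)*(-426 + B) = -2 + (-426 + B)*(18 + B))
T(s, D) = 54 + D (T(s, D) = D + (55 - 1) = D + 54 = 54 + D)
((-192 + 17)**2 + V(-572)) + T(-433, 106 - 1*198) = ((-192 + 17)**2 + (-7670 + (-572)**2 - 408*(-572))) + (54 + (106 - 1*198)) = ((-175)**2 + (-7670 + 327184 + 233376)) + (54 + (106 - 198)) = (30625 + 552890) + (54 - 92) = 583515 - 38 = 583477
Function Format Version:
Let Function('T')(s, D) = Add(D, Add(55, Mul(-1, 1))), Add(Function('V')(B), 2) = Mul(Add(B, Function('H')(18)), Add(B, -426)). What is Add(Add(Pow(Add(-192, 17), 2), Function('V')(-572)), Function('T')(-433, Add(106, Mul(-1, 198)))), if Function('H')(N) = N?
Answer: 583477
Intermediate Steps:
Function('V')(B) = Add(-2, Mul(Add(-426, B), Add(18, B))) (Function('V')(B) = Add(-2, Mul(Add(B, 18), Add(B, -426))) = Add(-2, Mul(Add(18, B), Add(-426, B))) = Add(-2, Mul(Add(-426, B), Add(18, B))))
Function('T')(s, D) = Add(54, D) (Function('T')(s, D) = Add(D, Add(55, -1)) = Add(D, 54) = Add(54, D))
Add(Add(Pow(Add(-192, 17), 2), Function('V')(-572)), Function('T')(-433, Add(106, Mul(-1, 198)))) = Add(Add(Pow(Add(-192, 17), 2), Add(-7670, Pow(-572, 2), Mul(-408, -572))), Add(54, Add(106, Mul(-1, 198)))) = Add(Add(Pow(-175, 2), Add(-7670, 327184, 233376)), Add(54, Add(106, -198))) = Add(Add(30625, 552890), Add(54, -92)) = Add(583515, -38) = 583477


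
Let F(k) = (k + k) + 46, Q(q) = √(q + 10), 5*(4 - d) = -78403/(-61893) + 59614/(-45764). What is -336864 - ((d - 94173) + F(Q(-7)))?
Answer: -26444497096639/108941202 - 2*√3 ≈ -2.4274e+5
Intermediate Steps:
d = 436546765/108941202 (d = 4 - (-78403/(-61893) + 59614/(-45764))/5 = 4 - (-78403*(-1/61893) + 59614*(-1/45764))/5 = 4 - (6031/4761 - 29807/22882)/5 = 4 - ⅕*(-3909785/108941202) = 4 + 781957/108941202 = 436546765/108941202 ≈ 4.0072)
Q(q) = √(10 + q)
F(k) = 46 + 2*k (F(k) = 2*k + 46 = 46 + 2*k)
-336864 - ((d - 94173) + F(Q(-7))) = -336864 - ((436546765/108941202 - 94173) + (46 + 2*√(10 - 7))) = -336864 - (-10258883269181/108941202 + (46 + 2*√3)) = -336864 - (-10253871973889/108941202 + 2*√3) = -336864 + (10253871973889/108941202 - 2*√3) = -26444497096639/108941202 - 2*√3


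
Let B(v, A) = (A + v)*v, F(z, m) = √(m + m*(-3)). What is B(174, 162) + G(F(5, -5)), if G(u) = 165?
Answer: 58629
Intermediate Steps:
F(z, m) = √2*√(-m) (F(z, m) = √(m - 3*m) = √(-2*m) = √2*√(-m))
B(v, A) = v*(A + v)
B(174, 162) + G(F(5, -5)) = 174*(162 + 174) + 165 = 174*336 + 165 = 58464 + 165 = 58629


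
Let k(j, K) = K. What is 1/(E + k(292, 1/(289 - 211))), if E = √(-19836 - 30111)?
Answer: 78/303877549 - 6084*I*√49947/303877549 ≈ 2.5668e-7 - 0.0044745*I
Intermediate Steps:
E = I*√49947 (E = √(-49947) = I*√49947 ≈ 223.49*I)
1/(E + k(292, 1/(289 - 211))) = 1/(I*√49947 + 1/(289 - 211)) = 1/(I*√49947 + 1/78) = 1/(1/78 + I*√49947)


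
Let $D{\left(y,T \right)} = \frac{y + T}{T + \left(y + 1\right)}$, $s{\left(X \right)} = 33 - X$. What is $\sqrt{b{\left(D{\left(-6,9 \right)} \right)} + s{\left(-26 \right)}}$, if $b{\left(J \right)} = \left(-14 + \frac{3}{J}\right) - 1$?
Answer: $4 \sqrt{3} \approx 6.9282$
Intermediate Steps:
$D{\left(y,T \right)} = \frac{T + y}{1 + T + y}$ ($D{\left(y,T \right)} = \frac{T + y}{T + \left(1 + y\right)} = \frac{T + y}{1 + T + y}$)
$b{\left(J \right)} = -15 + \frac{3}{J}$
$\sqrt{b{\left(D{\left(-6,9 \right)} \right)} + s{\left(-26 \right)}} = \sqrt{\left(-15 + \frac{3}{\frac{1}{1 + 9 - 6} \left(9 - 6\right)}\right) + \left(33 - -26\right)} = \sqrt{\left(-15 + \frac{3}{\frac{1}{4} \cdot 3}\right) + \left(33 + 26\right)} = \sqrt{\left(-15 + \frac{3}{\frac{1}{4} \cdot 3}\right) + 59} = \sqrt{\left(-15 + \frac{3}{\frac{3}{4}}\right) + 59} = \sqrt{\left(-15 + 3 \cdot \frac{4}{3}\right) + 59} = \sqrt{\left(-15 + 4\right) + 59} = \sqrt{-11 + 59} = \sqrt{48} = 4 \sqrt{3}$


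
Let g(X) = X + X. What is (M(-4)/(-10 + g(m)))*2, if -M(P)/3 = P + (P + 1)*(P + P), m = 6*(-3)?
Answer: 60/23 ≈ 2.6087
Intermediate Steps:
m = -18
g(X) = 2*X
M(P) = -3*P - 6*P*(1 + P) (M(P) = -3*(P + (P + 1)*(P + P)) = -3*(P + (1 + P)*(2*P)) = -3*(P + 2*P*(1 + P)) = -3*P - 6*P*(1 + P))
(M(-4)/(-10 + g(m)))*2 = ((-3*(-4)*(3 + 2*(-4)))/(-10 + 2*(-18)))*2 = ((-3*(-4)*(3 - 8))/(-10 - 36))*2 = (-3*(-4)*(-5)/(-46))*2 = -60*(-1/46)*2 = (30/23)*2 = 60/23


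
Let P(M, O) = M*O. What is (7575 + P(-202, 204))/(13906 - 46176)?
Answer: 33633/32270 ≈ 1.0422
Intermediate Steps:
(7575 + P(-202, 204))/(13906 - 46176) = (7575 - 202*204)/(13906 - 46176) = (7575 - 41208)/(-32270) = -33633*(-1/32270) = 33633/32270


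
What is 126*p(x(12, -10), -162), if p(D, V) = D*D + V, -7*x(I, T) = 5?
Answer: -142434/7 ≈ -20348.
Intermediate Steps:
x(I, T) = -5/7 (x(I, T) = -⅐*5 = -5/7)
p(D, V) = V + D² (p(D, V) = D² + V = V + D²)
126*p(x(12, -10), -162) = 126*(-162 + (-5/7)²) = 126*(-162 + 25/49) = 126*(-7913/49) = -142434/7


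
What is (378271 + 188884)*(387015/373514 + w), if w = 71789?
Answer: 15208025139538955/373514 ≈ 4.0716e+10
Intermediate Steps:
(378271 + 188884)*(387015/373514 + w) = (378271 + 188884)*(387015/373514 + 71789) = 567155*(387015*(1/373514) + 71789) = 567155*(387015/373514 + 71789) = 567155*(26814583561/373514) = 15208025139538955/373514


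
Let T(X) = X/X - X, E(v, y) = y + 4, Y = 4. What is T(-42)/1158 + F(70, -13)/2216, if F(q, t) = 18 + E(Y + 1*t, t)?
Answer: 52855/1283064 ≈ 0.041194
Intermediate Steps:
E(v, y) = 4 + y
F(q, t) = 22 + t (F(q, t) = 18 + (4 + t) = 22 + t)
T(X) = 1 - X
T(-42)/1158 + F(70, -13)/2216 = (1 - 1*(-42))/1158 + (22 - 13)/2216 = (1 + 42)*(1/1158) + 9*(1/2216) = 43*(1/1158) + 9/2216 = 43/1158 + 9/2216 = 52855/1283064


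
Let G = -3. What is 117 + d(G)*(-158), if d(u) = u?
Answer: 591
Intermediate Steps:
117 + d(G)*(-158) = 117 - 3*(-158) = 117 + 474 = 591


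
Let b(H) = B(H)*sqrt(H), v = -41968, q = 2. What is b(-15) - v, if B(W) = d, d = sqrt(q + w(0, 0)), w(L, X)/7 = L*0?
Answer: 41968 + I*sqrt(30) ≈ 41968.0 + 5.4772*I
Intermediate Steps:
w(L, X) = 0 (w(L, X) = 7*(L*0) = 7*0 = 0)
d = sqrt(2) (d = sqrt(2 + 0) = sqrt(2) ≈ 1.4142)
B(W) = sqrt(2)
b(H) = sqrt(2)*sqrt(H)
b(-15) - v = sqrt(2)*sqrt(-15) - 1*(-41968) = sqrt(2)*(I*sqrt(15)) + 41968 = I*sqrt(30) + 41968 = 41968 + I*sqrt(30)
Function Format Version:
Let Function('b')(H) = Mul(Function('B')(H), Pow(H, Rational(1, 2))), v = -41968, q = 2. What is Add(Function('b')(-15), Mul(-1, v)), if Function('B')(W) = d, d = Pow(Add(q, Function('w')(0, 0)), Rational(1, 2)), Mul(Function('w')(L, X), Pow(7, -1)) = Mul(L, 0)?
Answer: Add(41968, Mul(I, Pow(30, Rational(1, 2)))) ≈ Add(41968., Mul(5.4772, I))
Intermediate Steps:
Function('w')(L, X) = 0 (Function('w')(L, X) = Mul(7, Mul(L, 0)) = Mul(7, 0) = 0)
d = Pow(2, Rational(1, 2)) (d = Pow(Add(2, 0), Rational(1, 2)) = Pow(2, Rational(1, 2)) ≈ 1.4142)
Function('B')(W) = Pow(2, Rational(1, 2))
Function('b')(H) = Mul(Pow(2, Rational(1, 2)), Pow(H, Rational(1, 2)))
Add(Function('b')(-15), Mul(-1, v)) = Add(Mul(Pow(2, Rational(1, 2)), Pow(-15, Rational(1, 2))), Mul(-1, -41968)) = Add(Mul(Pow(2, Rational(1, 2)), Mul(I, Pow(15, Rational(1, 2)))), 41968) = Add(Mul(I, Pow(30, Rational(1, 2))), 41968) = Add(41968, Mul(I, Pow(30, Rational(1, 2))))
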